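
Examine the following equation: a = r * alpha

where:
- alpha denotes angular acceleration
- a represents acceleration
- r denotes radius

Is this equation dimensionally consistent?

Yes

alpha (angular acceleration) has dimensions [T^-2].
a (acceleration) has dimensions [L T^-2].
r (radius) has dimensions [L].

Left side: [L T^-2]
Right side: [L T^-2]

Both sides have the same dimensions, so the equation is dimensionally consistent.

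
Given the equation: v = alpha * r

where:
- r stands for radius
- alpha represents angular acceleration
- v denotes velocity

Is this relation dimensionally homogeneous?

No

r (radius) has dimensions [L].
alpha (angular acceleration) has dimensions [T^-2].
v (velocity) has dimensions [L T^-1].

Left side: [L T^-1]
Right side: [L T^-2]

The two sides have different dimensions, so the equation is NOT dimensionally consistent.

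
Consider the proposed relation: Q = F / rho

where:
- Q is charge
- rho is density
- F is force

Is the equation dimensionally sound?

No

Q (charge) has dimensions [I T].
rho (density) has dimensions [L^-3 M].
F (force) has dimensions [L M T^-2].

Left side: [I T]
Right side: [L^4 T^-2]

The two sides have different dimensions, so the equation is NOT dimensionally consistent.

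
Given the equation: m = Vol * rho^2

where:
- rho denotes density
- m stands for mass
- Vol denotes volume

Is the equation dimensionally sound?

No

rho (density) has dimensions [L^-3 M].
m (mass) has dimensions [M].
Vol (volume) has dimensions [L^3].

Left side: [M]
Right side: [L^-3 M^2]

The two sides have different dimensions, so the equation is NOT dimensionally consistent.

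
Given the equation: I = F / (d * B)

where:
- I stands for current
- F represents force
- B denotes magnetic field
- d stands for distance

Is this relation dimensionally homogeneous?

Yes

I (current) has dimensions [I].
F (force) has dimensions [L M T^-2].
B (magnetic field) has dimensions [I^-1 M T^-2].
d (distance) has dimensions [L].

Left side: [I]
Right side: [I]

Both sides have the same dimensions, so the equation is dimensionally consistent.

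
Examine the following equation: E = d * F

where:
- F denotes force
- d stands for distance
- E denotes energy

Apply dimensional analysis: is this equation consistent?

Yes

F (force) has dimensions [L M T^-2].
d (distance) has dimensions [L].
E (energy) has dimensions [L^2 M T^-2].

Left side: [L^2 M T^-2]
Right side: [L^2 M T^-2]

Both sides have the same dimensions, so the equation is dimensionally consistent.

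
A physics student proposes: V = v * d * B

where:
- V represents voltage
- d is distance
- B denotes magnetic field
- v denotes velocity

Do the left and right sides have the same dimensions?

Yes

V (voltage) has dimensions [I^-1 L^2 M T^-3].
d (distance) has dimensions [L].
B (magnetic field) has dimensions [I^-1 M T^-2].
v (velocity) has dimensions [L T^-1].

Left side: [I^-1 L^2 M T^-3]
Right side: [I^-1 L^2 M T^-3]

Both sides have the same dimensions, so the equation is dimensionally consistent.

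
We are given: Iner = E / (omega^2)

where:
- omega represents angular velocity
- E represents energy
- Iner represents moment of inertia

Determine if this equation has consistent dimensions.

Yes

omega (angular velocity) has dimensions [T^-1].
E (energy) has dimensions [L^2 M T^-2].
Iner (moment of inertia) has dimensions [L^2 M].

Left side: [L^2 M]
Right side: [L^2 M]

Both sides have the same dimensions, so the equation is dimensionally consistent.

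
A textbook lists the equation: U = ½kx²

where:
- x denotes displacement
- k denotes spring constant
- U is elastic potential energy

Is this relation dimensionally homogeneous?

Yes

x (displacement) has dimensions [L].
k (spring constant) has dimensions [M T^-2].
U (elastic potential energy) has dimensions [L^2 M T^-2].

Left side: [L^2 M T^-2]
Right side: [L^2 M T^-2]

Both sides have the same dimensions, so the equation is dimensionally consistent.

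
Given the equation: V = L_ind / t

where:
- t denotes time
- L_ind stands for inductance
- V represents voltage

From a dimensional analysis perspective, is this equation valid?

No

t (time) has dimensions [T].
L_ind (inductance) has dimensions [I^-2 L^2 M T^-2].
V (voltage) has dimensions [I^-1 L^2 M T^-3].

Left side: [I^-1 L^2 M T^-3]
Right side: [I^-2 L^2 M T^-3]

The two sides have different dimensions, so the equation is NOT dimensionally consistent.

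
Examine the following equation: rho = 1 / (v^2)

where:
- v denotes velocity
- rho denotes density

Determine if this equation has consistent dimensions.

No

v (velocity) has dimensions [L T^-1].
rho (density) has dimensions [L^-3 M].

Left side: [L^-3 M]
Right side: [L^-2 T^2]

The two sides have different dimensions, so the equation is NOT dimensionally consistent.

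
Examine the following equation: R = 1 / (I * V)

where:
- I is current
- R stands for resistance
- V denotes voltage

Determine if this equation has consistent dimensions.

No

I (current) has dimensions [I].
R (resistance) has dimensions [I^-2 L^2 M T^-3].
V (voltage) has dimensions [I^-1 L^2 M T^-3].

Left side: [I^-2 L^2 M T^-3]
Right side: [L^-2 M^-1 T^3]

The two sides have different dimensions, so the equation is NOT dimensionally consistent.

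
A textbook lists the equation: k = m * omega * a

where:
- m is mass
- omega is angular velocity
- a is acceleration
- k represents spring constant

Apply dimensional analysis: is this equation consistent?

No

m (mass) has dimensions [M].
omega (angular velocity) has dimensions [T^-1].
a (acceleration) has dimensions [L T^-2].
k (spring constant) has dimensions [M T^-2].

Left side: [M T^-2]
Right side: [L M T^-3]

The two sides have different dimensions, so the equation is NOT dimensionally consistent.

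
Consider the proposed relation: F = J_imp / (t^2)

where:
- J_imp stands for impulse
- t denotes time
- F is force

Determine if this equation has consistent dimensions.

No

J_imp (impulse) has dimensions [L M T^-1].
t (time) has dimensions [T].
F (force) has dimensions [L M T^-2].

Left side: [L M T^-2]
Right side: [L M T^-3]

The two sides have different dimensions, so the equation is NOT dimensionally consistent.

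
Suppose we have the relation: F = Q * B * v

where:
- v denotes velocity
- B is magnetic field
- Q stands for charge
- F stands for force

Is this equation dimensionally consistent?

Yes

v (velocity) has dimensions [L T^-1].
B (magnetic field) has dimensions [I^-1 M T^-2].
Q (charge) has dimensions [I T].
F (force) has dimensions [L M T^-2].

Left side: [L M T^-2]
Right side: [L M T^-2]

Both sides have the same dimensions, so the equation is dimensionally consistent.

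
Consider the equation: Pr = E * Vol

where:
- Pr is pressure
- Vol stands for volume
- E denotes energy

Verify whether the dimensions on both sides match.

No

Pr (pressure) has dimensions [L^-1 M T^-2].
Vol (volume) has dimensions [L^3].
E (energy) has dimensions [L^2 M T^-2].

Left side: [L^-1 M T^-2]
Right side: [L^5 M T^-2]

The two sides have different dimensions, so the equation is NOT dimensionally consistent.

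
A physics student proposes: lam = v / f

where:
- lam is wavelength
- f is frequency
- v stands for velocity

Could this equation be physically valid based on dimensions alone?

Yes

lam (wavelength) has dimensions [L].
f (frequency) has dimensions [T^-1].
v (velocity) has dimensions [L T^-1].

Left side: [L]
Right side: [L]

Both sides have the same dimensions, so the equation is dimensionally consistent.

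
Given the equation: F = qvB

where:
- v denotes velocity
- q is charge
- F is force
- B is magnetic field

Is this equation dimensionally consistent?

Yes

v (velocity) has dimensions [L T^-1].
q (charge) has dimensions [I T].
F (force) has dimensions [L M T^-2].
B (magnetic field) has dimensions [I^-1 M T^-2].

Left side: [L M T^-2]
Right side: [L M T^-2]

Both sides have the same dimensions, so the equation is dimensionally consistent.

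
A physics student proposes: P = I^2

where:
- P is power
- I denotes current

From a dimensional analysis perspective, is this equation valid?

No

P (power) has dimensions [L^2 M T^-3].
I (current) has dimensions [I].

Left side: [L^2 M T^-3]
Right side: [I^2]

The two sides have different dimensions, so the equation is NOT dimensionally consistent.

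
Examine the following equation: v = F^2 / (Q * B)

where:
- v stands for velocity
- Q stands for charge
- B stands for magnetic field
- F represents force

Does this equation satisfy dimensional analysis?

No

v (velocity) has dimensions [L T^-1].
Q (charge) has dimensions [I T].
B (magnetic field) has dimensions [I^-1 M T^-2].
F (force) has dimensions [L M T^-2].

Left side: [L T^-1]
Right side: [L^2 M T^-3]

The two sides have different dimensions, so the equation is NOT dimensionally consistent.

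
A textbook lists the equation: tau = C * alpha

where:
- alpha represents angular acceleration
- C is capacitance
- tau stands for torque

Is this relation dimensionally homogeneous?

No

alpha (angular acceleration) has dimensions [T^-2].
C (capacitance) has dimensions [I^2 L^-2 M^-1 T^4].
tau (torque) has dimensions [L^2 M T^-2].

Left side: [L^2 M T^-2]
Right side: [I^2 L^-2 M^-1 T^2]

The two sides have different dimensions, so the equation is NOT dimensionally consistent.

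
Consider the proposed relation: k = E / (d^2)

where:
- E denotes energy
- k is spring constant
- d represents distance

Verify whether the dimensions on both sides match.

Yes

E (energy) has dimensions [L^2 M T^-2].
k (spring constant) has dimensions [M T^-2].
d (distance) has dimensions [L].

Left side: [M T^-2]
Right side: [M T^-2]

Both sides have the same dimensions, so the equation is dimensionally consistent.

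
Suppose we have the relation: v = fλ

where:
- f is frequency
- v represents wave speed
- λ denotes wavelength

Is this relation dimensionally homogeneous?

Yes

f (frequency) has dimensions [T^-1].
v (wave speed) has dimensions [L T^-1].
λ (wavelength) has dimensions [L].

Left side: [L T^-1]
Right side: [L T^-1]

Both sides have the same dimensions, so the equation is dimensionally consistent.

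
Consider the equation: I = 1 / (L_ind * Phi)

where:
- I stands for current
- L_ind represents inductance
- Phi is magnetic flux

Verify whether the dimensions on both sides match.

No

I (current) has dimensions [I].
L_ind (inductance) has dimensions [I^-2 L^2 M T^-2].
Phi (magnetic flux) has dimensions [I^-1 L^2 M T^-2].

Left side: [I]
Right side: [I^3 L^-4 M^-2 T^4]

The two sides have different dimensions, so the equation is NOT dimensionally consistent.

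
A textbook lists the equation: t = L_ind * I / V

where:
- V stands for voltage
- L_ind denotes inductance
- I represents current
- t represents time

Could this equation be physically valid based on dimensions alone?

Yes

V (voltage) has dimensions [I^-1 L^2 M T^-3].
L_ind (inductance) has dimensions [I^-2 L^2 M T^-2].
I (current) has dimensions [I].
t (time) has dimensions [T].

Left side: [T]
Right side: [T]

Both sides have the same dimensions, so the equation is dimensionally consistent.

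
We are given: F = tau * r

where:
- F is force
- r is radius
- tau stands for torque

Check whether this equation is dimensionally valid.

No

F (force) has dimensions [L M T^-2].
r (radius) has dimensions [L].
tau (torque) has dimensions [L^2 M T^-2].

Left side: [L M T^-2]
Right side: [L^3 M T^-2]

The two sides have different dimensions, so the equation is NOT dimensionally consistent.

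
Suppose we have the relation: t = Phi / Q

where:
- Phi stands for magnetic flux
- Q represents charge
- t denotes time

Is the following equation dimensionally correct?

No

Phi (magnetic flux) has dimensions [I^-1 L^2 M T^-2].
Q (charge) has dimensions [I T].
t (time) has dimensions [T].

Left side: [T]
Right side: [I^-2 L^2 M T^-3]

The two sides have different dimensions, so the equation is NOT dimensionally consistent.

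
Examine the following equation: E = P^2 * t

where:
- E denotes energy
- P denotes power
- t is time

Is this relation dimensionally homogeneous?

No

E (energy) has dimensions [L^2 M T^-2].
P (power) has dimensions [L^2 M T^-3].
t (time) has dimensions [T].

Left side: [L^2 M T^-2]
Right side: [L^4 M^2 T^-5]

The two sides have different dimensions, so the equation is NOT dimensionally consistent.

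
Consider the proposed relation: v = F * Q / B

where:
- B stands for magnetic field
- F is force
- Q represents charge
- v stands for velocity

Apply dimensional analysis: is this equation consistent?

No

B (magnetic field) has dimensions [I^-1 M T^-2].
F (force) has dimensions [L M T^-2].
Q (charge) has dimensions [I T].
v (velocity) has dimensions [L T^-1].

Left side: [L T^-1]
Right side: [I^2 L T]

The two sides have different dimensions, so the equation is NOT dimensionally consistent.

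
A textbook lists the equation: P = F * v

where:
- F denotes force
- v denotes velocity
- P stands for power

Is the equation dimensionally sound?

Yes

F (force) has dimensions [L M T^-2].
v (velocity) has dimensions [L T^-1].
P (power) has dimensions [L^2 M T^-3].

Left side: [L^2 M T^-3]
Right side: [L^2 M T^-3]

Both sides have the same dimensions, so the equation is dimensionally consistent.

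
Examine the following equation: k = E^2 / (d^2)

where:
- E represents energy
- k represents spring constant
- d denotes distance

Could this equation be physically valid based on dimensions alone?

No

E (energy) has dimensions [L^2 M T^-2].
k (spring constant) has dimensions [M T^-2].
d (distance) has dimensions [L].

Left side: [M T^-2]
Right side: [L^2 M^2 T^-4]

The two sides have different dimensions, so the equation is NOT dimensionally consistent.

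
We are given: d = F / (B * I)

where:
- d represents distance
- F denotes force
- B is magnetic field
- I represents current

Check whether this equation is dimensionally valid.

Yes

d (distance) has dimensions [L].
F (force) has dimensions [L M T^-2].
B (magnetic field) has dimensions [I^-1 M T^-2].
I (current) has dimensions [I].

Left side: [L]
Right side: [L]

Both sides have the same dimensions, so the equation is dimensionally consistent.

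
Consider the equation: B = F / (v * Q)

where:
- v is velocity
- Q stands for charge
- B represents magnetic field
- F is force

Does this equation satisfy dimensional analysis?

Yes

v (velocity) has dimensions [L T^-1].
Q (charge) has dimensions [I T].
B (magnetic field) has dimensions [I^-1 M T^-2].
F (force) has dimensions [L M T^-2].

Left side: [I^-1 M T^-2]
Right side: [I^-1 M T^-2]

Both sides have the same dimensions, so the equation is dimensionally consistent.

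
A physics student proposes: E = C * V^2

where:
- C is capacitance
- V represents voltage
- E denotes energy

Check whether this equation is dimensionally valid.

Yes

C (capacitance) has dimensions [I^2 L^-2 M^-1 T^4].
V (voltage) has dimensions [I^-1 L^2 M T^-3].
E (energy) has dimensions [L^2 M T^-2].

Left side: [L^2 M T^-2]
Right side: [L^2 M T^-2]

Both sides have the same dimensions, so the equation is dimensionally consistent.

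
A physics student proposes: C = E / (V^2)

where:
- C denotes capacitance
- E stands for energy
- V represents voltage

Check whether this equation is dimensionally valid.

Yes

C (capacitance) has dimensions [I^2 L^-2 M^-1 T^4].
E (energy) has dimensions [L^2 M T^-2].
V (voltage) has dimensions [I^-1 L^2 M T^-3].

Left side: [I^2 L^-2 M^-1 T^4]
Right side: [I^2 L^-2 M^-1 T^4]

Both sides have the same dimensions, so the equation is dimensionally consistent.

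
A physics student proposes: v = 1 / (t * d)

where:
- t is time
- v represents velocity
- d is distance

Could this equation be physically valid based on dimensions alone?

No

t (time) has dimensions [T].
v (velocity) has dimensions [L T^-1].
d (distance) has dimensions [L].

Left side: [L T^-1]
Right side: [L^-1 T^-1]

The two sides have different dimensions, so the equation is NOT dimensionally consistent.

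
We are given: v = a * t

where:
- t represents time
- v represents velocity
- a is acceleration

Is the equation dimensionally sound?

Yes

t (time) has dimensions [T].
v (velocity) has dimensions [L T^-1].
a (acceleration) has dimensions [L T^-2].

Left side: [L T^-1]
Right side: [L T^-1]

Both sides have the same dimensions, so the equation is dimensionally consistent.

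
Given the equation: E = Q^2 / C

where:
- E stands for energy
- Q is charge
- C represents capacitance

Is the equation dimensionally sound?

Yes

E (energy) has dimensions [L^2 M T^-2].
Q (charge) has dimensions [I T].
C (capacitance) has dimensions [I^2 L^-2 M^-1 T^4].

Left side: [L^2 M T^-2]
Right side: [L^2 M T^-2]

Both sides have the same dimensions, so the equation is dimensionally consistent.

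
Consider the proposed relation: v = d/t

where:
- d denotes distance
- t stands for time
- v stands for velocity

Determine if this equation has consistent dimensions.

Yes

d (distance) has dimensions [L].
t (time) has dimensions [T].
v (velocity) has dimensions [L T^-1].

Left side: [L T^-1]
Right side: [L T^-1]

Both sides have the same dimensions, so the equation is dimensionally consistent.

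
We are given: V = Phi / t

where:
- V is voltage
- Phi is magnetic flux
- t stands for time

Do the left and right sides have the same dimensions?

Yes

V (voltage) has dimensions [I^-1 L^2 M T^-3].
Phi (magnetic flux) has dimensions [I^-1 L^2 M T^-2].
t (time) has dimensions [T].

Left side: [I^-1 L^2 M T^-3]
Right side: [I^-1 L^2 M T^-3]

Both sides have the same dimensions, so the equation is dimensionally consistent.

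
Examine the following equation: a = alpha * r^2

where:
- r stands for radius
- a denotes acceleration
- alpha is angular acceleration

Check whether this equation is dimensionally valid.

No

r (radius) has dimensions [L].
a (acceleration) has dimensions [L T^-2].
alpha (angular acceleration) has dimensions [T^-2].

Left side: [L T^-2]
Right side: [L^2 T^-2]

The two sides have different dimensions, so the equation is NOT dimensionally consistent.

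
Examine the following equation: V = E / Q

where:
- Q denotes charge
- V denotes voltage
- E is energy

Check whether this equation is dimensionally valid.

Yes

Q (charge) has dimensions [I T].
V (voltage) has dimensions [I^-1 L^2 M T^-3].
E (energy) has dimensions [L^2 M T^-2].

Left side: [I^-1 L^2 M T^-3]
Right side: [I^-1 L^2 M T^-3]

Both sides have the same dimensions, so the equation is dimensionally consistent.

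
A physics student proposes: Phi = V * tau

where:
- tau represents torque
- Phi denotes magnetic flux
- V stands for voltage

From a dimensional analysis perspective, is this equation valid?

No

tau (torque) has dimensions [L^2 M T^-2].
Phi (magnetic flux) has dimensions [I^-1 L^2 M T^-2].
V (voltage) has dimensions [I^-1 L^2 M T^-3].

Left side: [I^-1 L^2 M T^-2]
Right side: [I^-1 L^4 M^2 T^-5]

The two sides have different dimensions, so the equation is NOT dimensionally consistent.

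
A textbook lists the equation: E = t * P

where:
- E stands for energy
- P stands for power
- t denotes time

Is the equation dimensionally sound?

Yes

E (energy) has dimensions [L^2 M T^-2].
P (power) has dimensions [L^2 M T^-3].
t (time) has dimensions [T].

Left side: [L^2 M T^-2]
Right side: [L^2 M T^-2]

Both sides have the same dimensions, so the equation is dimensionally consistent.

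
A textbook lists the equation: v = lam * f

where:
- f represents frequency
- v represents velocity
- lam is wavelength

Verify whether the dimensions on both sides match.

Yes

f (frequency) has dimensions [T^-1].
v (velocity) has dimensions [L T^-1].
lam (wavelength) has dimensions [L].

Left side: [L T^-1]
Right side: [L T^-1]

Both sides have the same dimensions, so the equation is dimensionally consistent.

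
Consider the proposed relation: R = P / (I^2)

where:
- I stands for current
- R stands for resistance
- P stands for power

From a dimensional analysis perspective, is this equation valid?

Yes

I (current) has dimensions [I].
R (resistance) has dimensions [I^-2 L^2 M T^-3].
P (power) has dimensions [L^2 M T^-3].

Left side: [I^-2 L^2 M T^-3]
Right side: [I^-2 L^2 M T^-3]

Both sides have the same dimensions, so the equation is dimensionally consistent.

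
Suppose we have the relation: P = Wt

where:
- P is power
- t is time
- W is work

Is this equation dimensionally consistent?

No

P (power) has dimensions [L^2 M T^-3].
t (time) has dimensions [T].
W (work) has dimensions [L^2 M T^-2].

Left side: [L^2 M T^-3]
Right side: [L^2 M T^-1]

The two sides have different dimensions, so the equation is NOT dimensionally consistent.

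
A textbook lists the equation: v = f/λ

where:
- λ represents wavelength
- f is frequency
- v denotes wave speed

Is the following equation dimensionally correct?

No

λ (wavelength) has dimensions [L].
f (frequency) has dimensions [T^-1].
v (wave speed) has dimensions [L T^-1].

Left side: [L T^-1]
Right side: [L^-1 T^-1]

The two sides have different dimensions, so the equation is NOT dimensionally consistent.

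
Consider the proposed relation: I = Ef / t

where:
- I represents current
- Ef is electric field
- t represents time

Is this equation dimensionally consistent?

No

I (current) has dimensions [I].
Ef (electric field) has dimensions [I^-1 L M T^-3].
t (time) has dimensions [T].

Left side: [I]
Right side: [I^-1 L M T^-4]

The two sides have different dimensions, so the equation is NOT dimensionally consistent.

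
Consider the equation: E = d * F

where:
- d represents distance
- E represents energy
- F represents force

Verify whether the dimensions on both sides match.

Yes

d (distance) has dimensions [L].
E (energy) has dimensions [L^2 M T^-2].
F (force) has dimensions [L M T^-2].

Left side: [L^2 M T^-2]
Right side: [L^2 M T^-2]

Both sides have the same dimensions, so the equation is dimensionally consistent.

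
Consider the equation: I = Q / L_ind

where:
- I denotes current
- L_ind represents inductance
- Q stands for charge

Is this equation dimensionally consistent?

No

I (current) has dimensions [I].
L_ind (inductance) has dimensions [I^-2 L^2 M T^-2].
Q (charge) has dimensions [I T].

Left side: [I]
Right side: [I^3 L^-2 M^-1 T^3]

The two sides have different dimensions, so the equation is NOT dimensionally consistent.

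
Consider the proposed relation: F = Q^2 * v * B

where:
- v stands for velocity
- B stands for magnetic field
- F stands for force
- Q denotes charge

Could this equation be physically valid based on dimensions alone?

No

v (velocity) has dimensions [L T^-1].
B (magnetic field) has dimensions [I^-1 M T^-2].
F (force) has dimensions [L M T^-2].
Q (charge) has dimensions [I T].

Left side: [L M T^-2]
Right side: [I L M T^-1]

The two sides have different dimensions, so the equation is NOT dimensionally consistent.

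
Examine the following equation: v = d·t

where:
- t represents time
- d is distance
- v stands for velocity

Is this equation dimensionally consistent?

No

t (time) has dimensions [T].
d (distance) has dimensions [L].
v (velocity) has dimensions [L T^-1].

Left side: [L T^-1]
Right side: [L T]

The two sides have different dimensions, so the equation is NOT dimensionally consistent.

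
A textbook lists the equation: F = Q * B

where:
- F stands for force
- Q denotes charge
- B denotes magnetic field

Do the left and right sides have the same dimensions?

No

F (force) has dimensions [L M T^-2].
Q (charge) has dimensions [I T].
B (magnetic field) has dimensions [I^-1 M T^-2].

Left side: [L M T^-2]
Right side: [M T^-1]

The two sides have different dimensions, so the equation is NOT dimensionally consistent.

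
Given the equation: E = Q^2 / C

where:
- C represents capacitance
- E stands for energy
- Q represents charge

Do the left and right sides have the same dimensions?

Yes

C (capacitance) has dimensions [I^2 L^-2 M^-1 T^4].
E (energy) has dimensions [L^2 M T^-2].
Q (charge) has dimensions [I T].

Left side: [L^2 M T^-2]
Right side: [L^2 M T^-2]

Both sides have the same dimensions, so the equation is dimensionally consistent.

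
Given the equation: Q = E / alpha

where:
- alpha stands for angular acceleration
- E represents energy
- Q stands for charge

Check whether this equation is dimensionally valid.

No

alpha (angular acceleration) has dimensions [T^-2].
E (energy) has dimensions [L^2 M T^-2].
Q (charge) has dimensions [I T].

Left side: [I T]
Right side: [L^2 M]

The two sides have different dimensions, so the equation is NOT dimensionally consistent.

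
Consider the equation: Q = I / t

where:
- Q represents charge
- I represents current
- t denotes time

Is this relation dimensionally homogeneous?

No

Q (charge) has dimensions [I T].
I (current) has dimensions [I].
t (time) has dimensions [T].

Left side: [I T]
Right side: [I T^-1]

The two sides have different dimensions, so the equation is NOT dimensionally consistent.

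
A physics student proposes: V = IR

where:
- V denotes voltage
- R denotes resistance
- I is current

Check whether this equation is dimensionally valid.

Yes

V (voltage) has dimensions [I^-1 L^2 M T^-3].
R (resistance) has dimensions [I^-2 L^2 M T^-3].
I (current) has dimensions [I].

Left side: [I^-1 L^2 M T^-3]
Right side: [I^-1 L^2 M T^-3]

Both sides have the same dimensions, so the equation is dimensionally consistent.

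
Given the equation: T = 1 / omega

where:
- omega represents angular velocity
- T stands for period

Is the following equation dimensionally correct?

Yes

omega (angular velocity) has dimensions [T^-1].
T (period) has dimensions [T].

Left side: [T]
Right side: [T]

Both sides have the same dimensions, so the equation is dimensionally consistent.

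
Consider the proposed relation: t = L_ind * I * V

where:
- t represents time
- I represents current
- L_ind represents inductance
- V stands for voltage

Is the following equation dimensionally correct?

No

t (time) has dimensions [T].
I (current) has dimensions [I].
L_ind (inductance) has dimensions [I^-2 L^2 M T^-2].
V (voltage) has dimensions [I^-1 L^2 M T^-3].

Left side: [T]
Right side: [I^-2 L^4 M^2 T^-5]

The two sides have different dimensions, so the equation is NOT dimensionally consistent.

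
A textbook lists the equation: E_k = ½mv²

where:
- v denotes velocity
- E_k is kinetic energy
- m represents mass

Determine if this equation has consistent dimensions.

Yes

v (velocity) has dimensions [L T^-1].
E_k (kinetic energy) has dimensions [L^2 M T^-2].
m (mass) has dimensions [M].

Left side: [L^2 M T^-2]
Right side: [L^2 M T^-2]

Both sides have the same dimensions, so the equation is dimensionally consistent.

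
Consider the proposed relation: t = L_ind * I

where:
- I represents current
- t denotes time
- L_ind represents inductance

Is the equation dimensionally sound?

No

I (current) has dimensions [I].
t (time) has dimensions [T].
L_ind (inductance) has dimensions [I^-2 L^2 M T^-2].

Left side: [T]
Right side: [I^-1 L^2 M T^-2]

The two sides have different dimensions, so the equation is NOT dimensionally consistent.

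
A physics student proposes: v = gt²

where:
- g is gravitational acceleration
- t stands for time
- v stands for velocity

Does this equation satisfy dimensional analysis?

No

g (gravitational acceleration) has dimensions [L T^-2].
t (time) has dimensions [T].
v (velocity) has dimensions [L T^-1].

Left side: [L T^-1]
Right side: [L]

The two sides have different dimensions, so the equation is NOT dimensionally consistent.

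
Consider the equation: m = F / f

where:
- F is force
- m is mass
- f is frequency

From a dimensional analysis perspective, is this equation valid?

No

F (force) has dimensions [L M T^-2].
m (mass) has dimensions [M].
f (frequency) has dimensions [T^-1].

Left side: [M]
Right side: [L M T^-1]

The two sides have different dimensions, so the equation is NOT dimensionally consistent.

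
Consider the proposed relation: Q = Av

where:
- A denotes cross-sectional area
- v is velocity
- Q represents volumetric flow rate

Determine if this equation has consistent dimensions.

Yes

A (cross-sectional area) has dimensions [L^2].
v (velocity) has dimensions [L T^-1].
Q (volumetric flow rate) has dimensions [L^3 T^-1].

Left side: [L^3 T^-1]
Right side: [L^3 T^-1]

Both sides have the same dimensions, so the equation is dimensionally consistent.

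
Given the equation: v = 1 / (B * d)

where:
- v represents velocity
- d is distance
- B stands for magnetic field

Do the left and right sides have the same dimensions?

No

v (velocity) has dimensions [L T^-1].
d (distance) has dimensions [L].
B (magnetic field) has dimensions [I^-1 M T^-2].

Left side: [L T^-1]
Right side: [I L^-1 M^-1 T^2]

The two sides have different dimensions, so the equation is NOT dimensionally consistent.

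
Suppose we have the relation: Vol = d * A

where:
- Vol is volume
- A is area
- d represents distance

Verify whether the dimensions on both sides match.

Yes

Vol (volume) has dimensions [L^3].
A (area) has dimensions [L^2].
d (distance) has dimensions [L].

Left side: [L^3]
Right side: [L^3]

Both sides have the same dimensions, so the equation is dimensionally consistent.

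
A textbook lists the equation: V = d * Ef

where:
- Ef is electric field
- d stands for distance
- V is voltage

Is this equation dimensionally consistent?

Yes

Ef (electric field) has dimensions [I^-1 L M T^-3].
d (distance) has dimensions [L].
V (voltage) has dimensions [I^-1 L^2 M T^-3].

Left side: [I^-1 L^2 M T^-3]
Right side: [I^-1 L^2 M T^-3]

Both sides have the same dimensions, so the equation is dimensionally consistent.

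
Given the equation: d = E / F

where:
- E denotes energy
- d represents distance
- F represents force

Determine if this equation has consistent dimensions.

Yes

E (energy) has dimensions [L^2 M T^-2].
d (distance) has dimensions [L].
F (force) has dimensions [L M T^-2].

Left side: [L]
Right side: [L]

Both sides have the same dimensions, so the equation is dimensionally consistent.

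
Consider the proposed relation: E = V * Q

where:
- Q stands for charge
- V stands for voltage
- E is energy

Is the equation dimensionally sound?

Yes

Q (charge) has dimensions [I T].
V (voltage) has dimensions [I^-1 L^2 M T^-3].
E (energy) has dimensions [L^2 M T^-2].

Left side: [L^2 M T^-2]
Right side: [L^2 M T^-2]

Both sides have the same dimensions, so the equation is dimensionally consistent.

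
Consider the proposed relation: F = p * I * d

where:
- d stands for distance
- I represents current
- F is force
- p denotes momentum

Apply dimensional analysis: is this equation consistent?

No

d (distance) has dimensions [L].
I (current) has dimensions [I].
F (force) has dimensions [L M T^-2].
p (momentum) has dimensions [L M T^-1].

Left side: [L M T^-2]
Right side: [I L^2 M T^-1]

The two sides have different dimensions, so the equation is NOT dimensionally consistent.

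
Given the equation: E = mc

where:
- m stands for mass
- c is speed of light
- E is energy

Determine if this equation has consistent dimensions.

No

m (mass) has dimensions [M].
c (speed of light) has dimensions [L T^-1].
E (energy) has dimensions [L^2 M T^-2].

Left side: [L^2 M T^-2]
Right side: [L M T^-1]

The two sides have different dimensions, so the equation is NOT dimensionally consistent.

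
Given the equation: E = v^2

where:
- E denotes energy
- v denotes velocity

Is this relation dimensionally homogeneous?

No

E (energy) has dimensions [L^2 M T^-2].
v (velocity) has dimensions [L T^-1].

Left side: [L^2 M T^-2]
Right side: [L^2 T^-2]

The two sides have different dimensions, so the equation is NOT dimensionally consistent.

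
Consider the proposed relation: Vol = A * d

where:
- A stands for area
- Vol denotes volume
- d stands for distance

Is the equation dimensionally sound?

Yes

A (area) has dimensions [L^2].
Vol (volume) has dimensions [L^3].
d (distance) has dimensions [L].

Left side: [L^3]
Right side: [L^3]

Both sides have the same dimensions, so the equation is dimensionally consistent.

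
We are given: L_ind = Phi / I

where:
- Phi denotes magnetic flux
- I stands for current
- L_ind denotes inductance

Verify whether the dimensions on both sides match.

Yes

Phi (magnetic flux) has dimensions [I^-1 L^2 M T^-2].
I (current) has dimensions [I].
L_ind (inductance) has dimensions [I^-2 L^2 M T^-2].

Left side: [I^-2 L^2 M T^-2]
Right side: [I^-2 L^2 M T^-2]

Both sides have the same dimensions, so the equation is dimensionally consistent.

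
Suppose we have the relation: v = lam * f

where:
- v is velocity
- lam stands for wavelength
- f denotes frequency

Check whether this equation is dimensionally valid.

Yes

v (velocity) has dimensions [L T^-1].
lam (wavelength) has dimensions [L].
f (frequency) has dimensions [T^-1].

Left side: [L T^-1]
Right side: [L T^-1]

Both sides have the same dimensions, so the equation is dimensionally consistent.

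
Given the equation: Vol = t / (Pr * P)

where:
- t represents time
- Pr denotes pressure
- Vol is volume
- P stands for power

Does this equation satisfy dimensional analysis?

No

t (time) has dimensions [T].
Pr (pressure) has dimensions [L^-1 M T^-2].
Vol (volume) has dimensions [L^3].
P (power) has dimensions [L^2 M T^-3].

Left side: [L^3]
Right side: [L^-1 M^-2 T^6]

The two sides have different dimensions, so the equation is NOT dimensionally consistent.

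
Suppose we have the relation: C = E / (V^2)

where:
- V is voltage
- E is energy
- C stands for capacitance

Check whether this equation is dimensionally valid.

Yes

V (voltage) has dimensions [I^-1 L^2 M T^-3].
E (energy) has dimensions [L^2 M T^-2].
C (capacitance) has dimensions [I^2 L^-2 M^-1 T^4].

Left side: [I^2 L^-2 M^-1 T^4]
Right side: [I^2 L^-2 M^-1 T^4]

Both sides have the same dimensions, so the equation is dimensionally consistent.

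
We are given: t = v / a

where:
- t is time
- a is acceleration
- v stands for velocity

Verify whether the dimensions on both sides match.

Yes

t (time) has dimensions [T].
a (acceleration) has dimensions [L T^-2].
v (velocity) has dimensions [L T^-1].

Left side: [T]
Right side: [T]

Both sides have the same dimensions, so the equation is dimensionally consistent.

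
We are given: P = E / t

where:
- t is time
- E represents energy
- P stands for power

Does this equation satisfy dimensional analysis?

Yes

t (time) has dimensions [T].
E (energy) has dimensions [L^2 M T^-2].
P (power) has dimensions [L^2 M T^-3].

Left side: [L^2 M T^-3]
Right side: [L^2 M T^-3]

Both sides have the same dimensions, so the equation is dimensionally consistent.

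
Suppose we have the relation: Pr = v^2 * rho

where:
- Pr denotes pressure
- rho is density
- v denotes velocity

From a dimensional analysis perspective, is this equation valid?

Yes

Pr (pressure) has dimensions [L^-1 M T^-2].
rho (density) has dimensions [L^-3 M].
v (velocity) has dimensions [L T^-1].

Left side: [L^-1 M T^-2]
Right side: [L^-1 M T^-2]

Both sides have the same dimensions, so the equation is dimensionally consistent.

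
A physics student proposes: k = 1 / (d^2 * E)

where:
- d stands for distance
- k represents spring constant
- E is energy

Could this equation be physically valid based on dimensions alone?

No

d (distance) has dimensions [L].
k (spring constant) has dimensions [M T^-2].
E (energy) has dimensions [L^2 M T^-2].

Left side: [M T^-2]
Right side: [L^-4 M^-1 T^2]

The two sides have different dimensions, so the equation is NOT dimensionally consistent.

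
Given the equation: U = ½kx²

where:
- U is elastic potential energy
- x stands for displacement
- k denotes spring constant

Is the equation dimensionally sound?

Yes

U (elastic potential energy) has dimensions [L^2 M T^-2].
x (displacement) has dimensions [L].
k (spring constant) has dimensions [M T^-2].

Left side: [L^2 M T^-2]
Right side: [L^2 M T^-2]

Both sides have the same dimensions, so the equation is dimensionally consistent.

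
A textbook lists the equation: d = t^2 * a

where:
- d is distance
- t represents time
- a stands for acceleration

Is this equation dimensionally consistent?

Yes

d (distance) has dimensions [L].
t (time) has dimensions [T].
a (acceleration) has dimensions [L T^-2].

Left side: [L]
Right side: [L]

Both sides have the same dimensions, so the equation is dimensionally consistent.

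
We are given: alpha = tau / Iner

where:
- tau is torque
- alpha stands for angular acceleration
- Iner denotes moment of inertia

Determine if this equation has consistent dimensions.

Yes

tau (torque) has dimensions [L^2 M T^-2].
alpha (angular acceleration) has dimensions [T^-2].
Iner (moment of inertia) has dimensions [L^2 M].

Left side: [T^-2]
Right side: [T^-2]

Both sides have the same dimensions, so the equation is dimensionally consistent.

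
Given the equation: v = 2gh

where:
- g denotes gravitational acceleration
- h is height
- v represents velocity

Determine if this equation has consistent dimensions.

No

g (gravitational acceleration) has dimensions [L T^-2].
h (height) has dimensions [L].
v (velocity) has dimensions [L T^-1].

Left side: [L T^-1]
Right side: [L^2 T^-2]

The two sides have different dimensions, so the equation is NOT dimensionally consistent.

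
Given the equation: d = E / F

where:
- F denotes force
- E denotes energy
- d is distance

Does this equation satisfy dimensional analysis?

Yes

F (force) has dimensions [L M T^-2].
E (energy) has dimensions [L^2 M T^-2].
d (distance) has dimensions [L].

Left side: [L]
Right side: [L]

Both sides have the same dimensions, so the equation is dimensionally consistent.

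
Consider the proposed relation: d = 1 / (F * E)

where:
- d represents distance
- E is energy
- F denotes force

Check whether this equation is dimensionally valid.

No

d (distance) has dimensions [L].
E (energy) has dimensions [L^2 M T^-2].
F (force) has dimensions [L M T^-2].

Left side: [L]
Right side: [L^-3 M^-2 T^4]

The two sides have different dimensions, so the equation is NOT dimensionally consistent.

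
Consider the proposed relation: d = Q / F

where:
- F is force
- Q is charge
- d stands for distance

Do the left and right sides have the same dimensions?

No

F (force) has dimensions [L M T^-2].
Q (charge) has dimensions [I T].
d (distance) has dimensions [L].

Left side: [L]
Right side: [I L^-1 M^-1 T^3]

The two sides have different dimensions, so the equation is NOT dimensionally consistent.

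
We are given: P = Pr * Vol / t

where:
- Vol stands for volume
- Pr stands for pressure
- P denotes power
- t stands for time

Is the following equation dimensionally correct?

Yes

Vol (volume) has dimensions [L^3].
Pr (pressure) has dimensions [L^-1 M T^-2].
P (power) has dimensions [L^2 M T^-3].
t (time) has dimensions [T].

Left side: [L^2 M T^-3]
Right side: [L^2 M T^-3]

Both sides have the same dimensions, so the equation is dimensionally consistent.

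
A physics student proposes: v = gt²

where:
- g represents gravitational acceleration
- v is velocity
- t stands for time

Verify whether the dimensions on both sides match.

No

g (gravitational acceleration) has dimensions [L T^-2].
v (velocity) has dimensions [L T^-1].
t (time) has dimensions [T].

Left side: [L T^-1]
Right side: [L]

The two sides have different dimensions, so the equation is NOT dimensionally consistent.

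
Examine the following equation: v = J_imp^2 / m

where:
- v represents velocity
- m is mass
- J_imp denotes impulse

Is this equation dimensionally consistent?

No

v (velocity) has dimensions [L T^-1].
m (mass) has dimensions [M].
J_imp (impulse) has dimensions [L M T^-1].

Left side: [L T^-1]
Right side: [L^2 M T^-2]

The two sides have different dimensions, so the equation is NOT dimensionally consistent.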